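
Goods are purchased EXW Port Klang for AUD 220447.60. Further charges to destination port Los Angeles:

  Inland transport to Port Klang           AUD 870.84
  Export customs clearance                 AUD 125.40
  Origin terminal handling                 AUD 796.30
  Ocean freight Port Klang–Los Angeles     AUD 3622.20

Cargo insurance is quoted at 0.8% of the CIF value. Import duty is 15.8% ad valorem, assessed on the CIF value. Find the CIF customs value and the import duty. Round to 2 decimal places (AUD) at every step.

Let C be the CIF value. C = EXW price + pre-shipment costs + freight + 0.8% × C
C − 0.8% × C = 220447.60 + 870.84 + 125.40 + 796.30 + 3622.20
0.992 × C = 225862.34
C = 225862.34 / 0.992 = 227683.81
Insurance premium = 0.8% × 227683.81 = 1821.47
Import duty = 227683.81 × 15.8% = 35974.04

CIF value: AUD 227683.81; import duty: AUD 35974.04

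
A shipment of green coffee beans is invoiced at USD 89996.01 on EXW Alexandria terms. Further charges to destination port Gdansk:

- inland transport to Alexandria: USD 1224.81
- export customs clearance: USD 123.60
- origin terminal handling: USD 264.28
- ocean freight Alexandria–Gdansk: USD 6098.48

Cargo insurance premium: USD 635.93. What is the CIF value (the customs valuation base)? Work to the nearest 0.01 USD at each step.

CIF = EXW price + pre-shipment costs + freight + insurance
CIF = 89996.01 + 1224.81 + 123.60 + 264.28 + 6098.48 + 635.93 = 98343.11

CIF value: USD 98343.11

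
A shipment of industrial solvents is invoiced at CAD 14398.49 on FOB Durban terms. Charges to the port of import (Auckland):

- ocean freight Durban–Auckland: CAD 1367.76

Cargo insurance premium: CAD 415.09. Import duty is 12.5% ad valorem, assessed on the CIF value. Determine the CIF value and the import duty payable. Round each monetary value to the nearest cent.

CIF value: CAD 16181.34; import duty: CAD 2022.67

CIF = FOB price + freight + insurance
CIF = 14398.49 + 1367.76 + 415.09 = 16181.34
Import duty = 16181.34 × 12.5% = 2022.67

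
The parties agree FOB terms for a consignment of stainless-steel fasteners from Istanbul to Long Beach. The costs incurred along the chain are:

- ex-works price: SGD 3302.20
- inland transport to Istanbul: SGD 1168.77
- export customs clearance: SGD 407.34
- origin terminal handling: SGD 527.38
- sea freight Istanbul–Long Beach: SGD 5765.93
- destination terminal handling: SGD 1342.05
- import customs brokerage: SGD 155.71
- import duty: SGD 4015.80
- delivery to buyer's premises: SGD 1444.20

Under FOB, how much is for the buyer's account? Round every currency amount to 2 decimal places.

Buyer's account: SGD 12723.69

FOB: the seller bears costs until goods are on board at the origin port; the buyer bears freight, insurance and all costs thereafter.
Seller's account: goods 3302.20 + inland to port 1168.77 + export clearance 407.34 + origin terminal 527.38 = 5405.69
Buyer's account: freight 5765.93 + destination terminal 1342.05 + brokerage 155.71 + duty 4015.80 + delivery 1444.20 = 12723.69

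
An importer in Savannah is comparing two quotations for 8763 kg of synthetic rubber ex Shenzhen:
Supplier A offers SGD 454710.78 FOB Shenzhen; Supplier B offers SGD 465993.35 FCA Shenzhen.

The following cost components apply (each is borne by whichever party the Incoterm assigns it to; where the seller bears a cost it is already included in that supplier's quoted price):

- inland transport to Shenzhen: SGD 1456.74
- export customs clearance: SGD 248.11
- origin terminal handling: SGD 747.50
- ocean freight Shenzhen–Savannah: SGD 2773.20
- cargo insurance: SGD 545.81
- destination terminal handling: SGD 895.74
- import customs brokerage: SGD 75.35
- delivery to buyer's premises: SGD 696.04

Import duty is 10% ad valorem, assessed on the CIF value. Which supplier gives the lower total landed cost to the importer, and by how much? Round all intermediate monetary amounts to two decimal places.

Supplier A (FOB):
CIF value = FOB price + freight + insurance = 454710.78 + 2773.20 + 545.81 = 458029.79
Import duty = 458029.79 × 10% = 45802.98
Buyer bears (A): 2773.20 + 545.81 + 895.74 + 75.35 + 696.04 = 4986.14
Landed cost (A) = invoice 454710.78 + 4986.14 + duty 45802.98 = 505499.90
Supplier B (FCA):
CIF value = FCA price + origin terminal + freight + insurance = 465993.35 + 747.50 + 2773.20 + 545.81 = 470059.86
Import duty = 470059.86 × 10% = 47005.99
Buyer bears (B): 747.50 + 2773.20 + 545.81 + 895.74 + 75.35 + 696.04 = 5733.64
Landed cost (B) = invoice 465993.35 + 5733.64 + duty 47005.99 = 518732.98
Difference = |505499.90 − 518732.98| = 13233.08

Supplier A is cheaper by SGD 13233.08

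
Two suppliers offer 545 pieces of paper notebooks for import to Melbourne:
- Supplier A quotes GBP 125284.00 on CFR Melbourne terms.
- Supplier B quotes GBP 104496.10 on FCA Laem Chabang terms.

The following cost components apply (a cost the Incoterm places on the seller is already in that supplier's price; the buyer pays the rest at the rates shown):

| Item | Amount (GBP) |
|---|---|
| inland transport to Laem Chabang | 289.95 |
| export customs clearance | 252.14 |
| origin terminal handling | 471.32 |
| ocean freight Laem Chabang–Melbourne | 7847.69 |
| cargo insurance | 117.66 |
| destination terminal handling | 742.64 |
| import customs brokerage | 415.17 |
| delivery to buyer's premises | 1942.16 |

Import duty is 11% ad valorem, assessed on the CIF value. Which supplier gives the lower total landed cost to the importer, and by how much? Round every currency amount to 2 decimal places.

Supplier B is cheaper by GBP 13840.47

Supplier A (CFR):
CIF value = CFR price + insurance = 125284.00 + 117.66 = 125401.66
Import duty = 125401.66 × 11% = 13794.18
Buyer bears (A): 117.66 + 742.64 + 415.17 + 1942.16 = 3217.63
Landed cost (A) = invoice 125284.00 + 3217.63 + duty 13794.18 = 142295.81
Supplier B (FCA):
CIF value = FCA price + origin terminal + freight + insurance = 104496.10 + 471.32 + 7847.69 + 117.66 = 112932.77
Import duty = 112932.77 × 11% = 12422.60
Buyer bears (B): 471.32 + 7847.69 + 117.66 + 742.64 + 415.17 + 1942.16 = 11536.64
Landed cost (B) = invoice 104496.10 + 11536.64 + duty 12422.60 = 128455.34
Difference = |142295.81 − 128455.34| = 13840.47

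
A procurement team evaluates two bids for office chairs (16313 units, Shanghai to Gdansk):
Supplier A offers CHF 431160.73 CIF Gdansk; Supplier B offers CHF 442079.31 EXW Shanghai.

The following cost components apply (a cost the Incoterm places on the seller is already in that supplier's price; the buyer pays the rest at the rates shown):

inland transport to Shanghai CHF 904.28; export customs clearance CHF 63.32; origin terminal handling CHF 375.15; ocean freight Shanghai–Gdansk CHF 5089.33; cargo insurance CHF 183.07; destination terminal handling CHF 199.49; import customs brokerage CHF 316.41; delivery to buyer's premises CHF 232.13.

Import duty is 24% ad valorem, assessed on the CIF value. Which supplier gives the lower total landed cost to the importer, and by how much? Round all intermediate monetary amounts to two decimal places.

Supplier A is cheaper by CHF 21741.82

Supplier A (CIF):
The CIF price already equals the CIF value: 431160.73
Import duty = 431160.73 × 24% = 103478.58
Buyer bears (A): 199.49 + 316.41 + 232.13 = 748.03
Landed cost (A) = invoice 431160.73 + 748.03 + duty 103478.58 = 535387.34
Supplier B (EXW):
CIF value = EXW price + inland to port + export clearance + origin terminal + freight + insurance = 442079.31 + 904.28 + 63.32 + 375.15 + 5089.33 + 183.07 = 448694.46
Import duty = 448694.46 × 24% = 107686.67
Buyer bears (B): 904.28 + 63.32 + 375.15 + 5089.33 + 183.07 + 199.49 + 316.41 + 232.13 = 7363.18
Landed cost (B) = invoice 442079.31 + 7363.18 + duty 107686.67 = 557129.16
Difference = |535387.34 − 557129.16| = 21741.82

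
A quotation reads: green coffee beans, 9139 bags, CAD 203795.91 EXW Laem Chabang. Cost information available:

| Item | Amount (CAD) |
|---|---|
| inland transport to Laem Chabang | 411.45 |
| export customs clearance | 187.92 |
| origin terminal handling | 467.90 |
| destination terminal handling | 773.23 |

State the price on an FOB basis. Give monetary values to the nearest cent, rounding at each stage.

Not relevant to the conversion: destination terminal — on the buyer under both terms; not part of either seller's price.
From EXW to FOB, the seller additionally bears: inland to port, export clearance, origin terminal.
FOB price = 203795.91 + 411.45 + 187.92 + 467.90 = 204863.18

FOB price: CAD 204863.18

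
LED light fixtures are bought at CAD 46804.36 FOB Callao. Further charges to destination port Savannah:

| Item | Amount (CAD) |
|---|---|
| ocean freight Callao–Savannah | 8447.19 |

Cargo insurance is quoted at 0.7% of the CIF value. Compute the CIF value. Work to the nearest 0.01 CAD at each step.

Let C be the CIF value. C = FOB price + freight + 0.7% × C
C − 0.7% × C = 46804.36 + 8447.19
0.993 × C = 55251.55
C = 55251.55 / 0.993 = 55641.04
Insurance premium = 0.7% × 55641.04 = 389.49

CIF value: CAD 55641.04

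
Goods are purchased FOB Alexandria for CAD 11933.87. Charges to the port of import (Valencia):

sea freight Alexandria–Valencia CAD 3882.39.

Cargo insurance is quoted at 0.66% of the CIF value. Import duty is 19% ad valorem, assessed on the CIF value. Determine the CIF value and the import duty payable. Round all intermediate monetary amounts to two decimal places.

Let C be the CIF value. C = FOB price + freight + 0.66% × C
C − 0.66% × C = 11933.87 + 3882.39
0.9934 × C = 15816.26
C = 15816.26 / 0.9934 = 15921.34
Insurance premium = 0.66% × 15921.34 = 105.08
Import duty = 15921.34 × 19% = 3025.05

CIF value: CAD 15921.34; import duty: CAD 3025.05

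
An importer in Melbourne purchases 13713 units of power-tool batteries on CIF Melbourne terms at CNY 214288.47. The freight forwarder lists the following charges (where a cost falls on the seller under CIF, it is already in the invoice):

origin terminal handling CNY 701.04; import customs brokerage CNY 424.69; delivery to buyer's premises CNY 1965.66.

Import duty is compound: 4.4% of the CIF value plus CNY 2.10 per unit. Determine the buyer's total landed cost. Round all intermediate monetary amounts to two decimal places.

CIF: the seller pays costs through ocean freight and marine insurance to the destination port.
Already in the invoice (seller's account under CIF): origin terminal — exclude.
The CIF price already equals the CIF value: 214288.47
Ad valorem component: 214288.47 × 4.4% = 9428.69
Specific component: 13713 × 2.10 = 28797.30
Import duty = 9428.69 + 28797.30 = 38225.99
Buyer bears: brokerage 424.69 + delivery 1965.66 + duty 38225.99 = 40616.34
Landed cost = invoice 214288.47 + 40616.34 = 254904.81

Total landed cost: CNY 254904.81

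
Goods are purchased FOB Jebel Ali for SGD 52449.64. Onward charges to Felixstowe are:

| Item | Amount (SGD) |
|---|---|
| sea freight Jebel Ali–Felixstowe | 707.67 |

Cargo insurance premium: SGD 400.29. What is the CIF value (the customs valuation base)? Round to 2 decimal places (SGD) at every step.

CIF value: SGD 53557.60

CIF = FOB price + freight + insurance
CIF = 52449.64 + 707.67 + 400.29 = 53557.60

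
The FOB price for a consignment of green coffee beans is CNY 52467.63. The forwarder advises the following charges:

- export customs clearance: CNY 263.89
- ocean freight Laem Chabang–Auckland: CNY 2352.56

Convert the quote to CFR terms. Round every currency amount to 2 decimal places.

CFR price: CNY 54820.19

Not relevant to the conversion: export clearance — on the seller under both FOB and CFR; already in the FOB price and stays in the CFR price.
From FOB to CFR, the seller additionally bears: freight.
CFR price = 52467.63 + 2352.56 = 54820.19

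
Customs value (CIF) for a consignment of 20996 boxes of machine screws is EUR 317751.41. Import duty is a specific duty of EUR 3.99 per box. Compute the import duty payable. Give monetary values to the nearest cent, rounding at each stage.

Import duty = 20996 × 3.99 = 83774.04

Import duty: EUR 83774.04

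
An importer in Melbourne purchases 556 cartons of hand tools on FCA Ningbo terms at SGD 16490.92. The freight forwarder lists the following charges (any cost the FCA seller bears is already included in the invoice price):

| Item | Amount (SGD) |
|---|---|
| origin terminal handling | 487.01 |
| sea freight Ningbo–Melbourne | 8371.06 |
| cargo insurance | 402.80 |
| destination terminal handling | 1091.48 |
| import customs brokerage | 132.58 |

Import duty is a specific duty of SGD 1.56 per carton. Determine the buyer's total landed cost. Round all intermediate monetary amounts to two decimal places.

FCA: the seller delivers export-cleared goods to the carrier; the buyer bears costs from that point.
CIF value = FCA price + origin terminal + freight + insurance = 16490.92 + 487.01 + 8371.06 + 402.80 = 25751.79
Import duty = 556 × 1.56 = 867.36
Buyer bears: origin terminal 487.01 + freight 8371.06 + insurance 402.80 + destination terminal 1091.48 + brokerage 132.58 + duty 867.36 = 11352.29
Landed cost = invoice 16490.92 + 11352.29 = 27843.21

Total landed cost: SGD 27843.21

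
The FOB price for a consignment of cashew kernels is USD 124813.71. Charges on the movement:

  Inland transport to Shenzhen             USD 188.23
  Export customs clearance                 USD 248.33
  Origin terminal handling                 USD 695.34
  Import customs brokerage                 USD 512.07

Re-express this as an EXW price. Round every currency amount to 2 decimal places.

Not relevant to the conversion: brokerage — on the buyer under both terms; not part of either seller's price.
From FOB to EXW, the seller no longer bears: inland to port, export clearance, origin terminal.
EXW price = 124813.71 − 188.23 − 248.33 − 695.34 = 123681.81

EXW price: USD 123681.81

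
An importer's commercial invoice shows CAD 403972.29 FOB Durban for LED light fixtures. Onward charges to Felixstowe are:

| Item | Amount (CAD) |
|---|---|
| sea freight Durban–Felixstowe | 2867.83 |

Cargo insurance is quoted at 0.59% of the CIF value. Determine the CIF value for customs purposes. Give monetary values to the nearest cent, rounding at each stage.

Let C be the CIF value. C = FOB price + freight + 0.59% × C
C − 0.59% × C = 403972.29 + 2867.83
0.9941 × C = 406840.12
C = 406840.12 / 0.9941 = 409254.72
Insurance premium = 0.59% × 409254.72 = 2414.60

CIF value: CAD 409254.72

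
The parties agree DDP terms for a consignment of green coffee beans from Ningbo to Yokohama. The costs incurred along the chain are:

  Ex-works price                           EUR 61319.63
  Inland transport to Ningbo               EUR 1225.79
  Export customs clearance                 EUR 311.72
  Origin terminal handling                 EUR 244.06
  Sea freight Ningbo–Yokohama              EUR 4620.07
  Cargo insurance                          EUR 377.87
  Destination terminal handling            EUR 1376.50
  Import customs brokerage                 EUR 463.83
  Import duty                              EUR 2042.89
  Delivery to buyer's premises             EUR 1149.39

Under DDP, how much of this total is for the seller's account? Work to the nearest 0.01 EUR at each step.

DDP: the seller bears all costs including import duty.
Seller's account: goods 61319.63 + inland to port 1225.79 + export clearance 311.72 + origin terminal 244.06 + freight 4620.07 + insurance 377.87 + destination terminal 1376.50 + brokerage 463.83 + duty 2042.89 + delivery 1149.39 = 73131.75
Buyer's account: 0.00

Seller's account: EUR 73131.75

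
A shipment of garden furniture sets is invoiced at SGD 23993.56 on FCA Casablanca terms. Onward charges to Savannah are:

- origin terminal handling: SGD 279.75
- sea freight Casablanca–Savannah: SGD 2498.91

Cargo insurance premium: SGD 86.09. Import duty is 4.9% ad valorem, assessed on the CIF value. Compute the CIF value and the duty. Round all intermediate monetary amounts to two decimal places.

CIF value: SGD 26858.31; import duty: SGD 1316.06

CIF = FCA price + pre-shipment costs + freight + insurance
CIF = 23993.56 + 279.75 + 2498.91 + 86.09 = 26858.31
Import duty = 26858.31 × 4.9% = 1316.06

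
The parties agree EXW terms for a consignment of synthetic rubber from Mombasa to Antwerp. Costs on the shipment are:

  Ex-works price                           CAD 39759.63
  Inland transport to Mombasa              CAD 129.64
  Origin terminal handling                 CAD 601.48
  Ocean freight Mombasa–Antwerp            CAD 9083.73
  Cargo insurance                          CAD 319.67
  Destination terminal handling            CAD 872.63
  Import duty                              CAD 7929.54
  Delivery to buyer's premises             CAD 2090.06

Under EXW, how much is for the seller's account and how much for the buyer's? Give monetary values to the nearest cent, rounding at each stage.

EXW: the seller makes goods available at their premises; the buyer bears all onward costs.
Seller's account: goods 39759.63 = 39759.63
Buyer's account: inland to port 129.64 + origin terminal 601.48 + freight 9083.73 + insurance 319.67 + destination terminal 872.63 + duty 7929.54 + delivery 2090.06 = 21026.75

Seller: CAD 39759.63; buyer: CAD 21026.75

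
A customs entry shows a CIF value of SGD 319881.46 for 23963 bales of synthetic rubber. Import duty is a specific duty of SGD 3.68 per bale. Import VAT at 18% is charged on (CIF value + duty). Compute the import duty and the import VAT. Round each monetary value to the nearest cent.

Import duty = 23963 × 3.68 = 88183.84
VAT base = CIF + duty = 319881.46 + 88183.84 = 408065.30
Import VAT = 408065.30 × 18% = 73451.75

Import duty: SGD 88183.84; import VAT: SGD 73451.75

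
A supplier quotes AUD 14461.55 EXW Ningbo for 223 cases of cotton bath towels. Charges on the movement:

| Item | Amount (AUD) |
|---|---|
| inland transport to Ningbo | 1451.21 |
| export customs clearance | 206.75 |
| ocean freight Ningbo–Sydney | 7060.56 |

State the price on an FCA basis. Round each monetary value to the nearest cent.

FCA price: AUD 16119.51

Not relevant to the conversion: freight — on the buyer under both terms; not part of either seller's price.
From EXW to FCA, the seller additionally bears: inland to port, export clearance.
FCA price = 14461.55 + 1451.21 + 206.75 = 16119.51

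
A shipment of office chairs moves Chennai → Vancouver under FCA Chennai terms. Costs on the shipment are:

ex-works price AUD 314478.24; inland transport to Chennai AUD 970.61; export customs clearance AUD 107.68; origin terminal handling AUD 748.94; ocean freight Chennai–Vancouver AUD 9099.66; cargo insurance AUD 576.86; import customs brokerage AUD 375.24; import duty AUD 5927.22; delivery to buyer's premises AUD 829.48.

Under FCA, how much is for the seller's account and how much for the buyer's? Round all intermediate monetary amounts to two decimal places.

FCA: the seller delivers export-cleared goods to the carrier; the buyer bears costs from that point.
Seller's account: goods 314478.24 + inland to port 970.61 + export clearance 107.68 = 315556.53
Buyer's account: origin terminal 748.94 + freight 9099.66 + insurance 576.86 + brokerage 375.24 + duty 5927.22 + delivery 829.48 = 17557.40

Seller: AUD 315556.53; buyer: AUD 17557.40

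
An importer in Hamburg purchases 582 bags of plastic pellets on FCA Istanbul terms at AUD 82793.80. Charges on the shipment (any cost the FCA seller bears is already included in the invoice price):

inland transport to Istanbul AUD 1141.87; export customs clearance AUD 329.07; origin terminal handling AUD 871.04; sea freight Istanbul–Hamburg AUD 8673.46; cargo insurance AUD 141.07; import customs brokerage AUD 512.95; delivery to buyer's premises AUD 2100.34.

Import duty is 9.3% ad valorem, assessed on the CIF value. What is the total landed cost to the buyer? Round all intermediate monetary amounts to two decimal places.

FCA: the seller delivers export-cleared goods to the carrier; the buyer bears costs from that point.
Already in the invoice (seller's account under FCA): inland to port, export clearance — exclude.
CIF value = FCA price + origin terminal + freight + insurance = 82793.80 + 871.04 + 8673.46 + 141.07 = 92479.37
Import duty = 92479.37 × 9.3% = 8600.58
Buyer bears: origin terminal 871.04 + freight 8673.46 + insurance 141.07 + brokerage 512.95 + delivery 2100.34 + duty 8600.58 = 20899.44
Landed cost = invoice 82793.80 + 20899.44 = 103693.24

Total landed cost: AUD 103693.24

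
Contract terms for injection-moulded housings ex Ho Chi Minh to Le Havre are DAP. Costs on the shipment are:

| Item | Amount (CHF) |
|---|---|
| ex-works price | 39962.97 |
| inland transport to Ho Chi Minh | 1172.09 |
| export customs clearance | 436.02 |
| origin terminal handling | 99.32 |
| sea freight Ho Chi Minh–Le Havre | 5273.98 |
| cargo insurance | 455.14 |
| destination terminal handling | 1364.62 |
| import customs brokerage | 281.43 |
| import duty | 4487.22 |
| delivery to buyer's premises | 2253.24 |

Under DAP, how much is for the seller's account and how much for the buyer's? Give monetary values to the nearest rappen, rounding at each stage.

DAP: the seller bears all costs to the named destination except import duty and clearance.
Seller's account: goods 39962.97 + inland to port 1172.09 + export clearance 436.02 + origin terminal 99.32 + freight 5273.98 + insurance 455.14 + destination terminal 1364.62 + delivery 2253.24 = 51017.38
Buyer's account: brokerage 281.43 + duty 4487.22 = 4768.65

Seller: CHF 51017.38; buyer: CHF 4768.65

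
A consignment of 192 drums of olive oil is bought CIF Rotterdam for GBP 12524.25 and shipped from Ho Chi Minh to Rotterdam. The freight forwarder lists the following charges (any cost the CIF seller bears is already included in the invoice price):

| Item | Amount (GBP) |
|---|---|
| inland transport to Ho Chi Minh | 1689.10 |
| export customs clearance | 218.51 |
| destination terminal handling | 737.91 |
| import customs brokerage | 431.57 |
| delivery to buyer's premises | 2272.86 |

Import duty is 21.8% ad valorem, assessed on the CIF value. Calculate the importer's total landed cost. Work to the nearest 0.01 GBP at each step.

CIF: the seller pays costs through ocean freight and marine insurance to the destination port.
Already in the invoice (seller's account under CIF): inland to port, export clearance — exclude.
The CIF price already equals the CIF value: 12524.25
Import duty = 12524.25 × 21.8% = 2730.29
Buyer bears: destination terminal 737.91 + brokerage 431.57 + delivery 2272.86 + duty 2730.29 = 6172.63
Landed cost = invoice 12524.25 + 6172.63 = 18696.88

Total landed cost: GBP 18696.88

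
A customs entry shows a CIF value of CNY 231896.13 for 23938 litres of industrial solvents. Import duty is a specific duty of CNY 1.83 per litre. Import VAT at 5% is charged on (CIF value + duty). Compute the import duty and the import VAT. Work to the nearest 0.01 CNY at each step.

Import duty: CNY 43806.54; import VAT: CNY 13785.13

Import duty = 23938 × 1.83 = 43806.54
VAT base = CIF + duty = 231896.13 + 43806.54 = 275702.67
Import VAT = 275702.67 × 5% = 13785.13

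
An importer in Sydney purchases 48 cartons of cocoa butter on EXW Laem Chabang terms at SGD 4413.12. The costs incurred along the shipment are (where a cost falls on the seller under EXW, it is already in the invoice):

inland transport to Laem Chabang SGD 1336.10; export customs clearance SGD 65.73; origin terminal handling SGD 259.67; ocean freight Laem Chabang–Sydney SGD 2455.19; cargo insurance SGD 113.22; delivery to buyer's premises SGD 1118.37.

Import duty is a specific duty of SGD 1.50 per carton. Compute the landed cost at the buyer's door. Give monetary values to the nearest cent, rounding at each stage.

EXW: the seller makes goods available at their premises; the buyer bears all onward costs.
CIF value = EXW price + inland to port + export clearance + origin terminal + freight + insurance = 4413.12 + 1336.10 + 65.73 + 259.67 + 2455.19 + 113.22 = 8643.03
Import duty = 48 × 1.50 = 72.00
Buyer bears: inland to port 1336.10 + export clearance 65.73 + origin terminal 259.67 + freight 2455.19 + insurance 113.22 + delivery 1118.37 + duty 72.00 = 5420.28
Landed cost = invoice 4413.12 + 5420.28 = 9833.40

Total landed cost: SGD 9833.40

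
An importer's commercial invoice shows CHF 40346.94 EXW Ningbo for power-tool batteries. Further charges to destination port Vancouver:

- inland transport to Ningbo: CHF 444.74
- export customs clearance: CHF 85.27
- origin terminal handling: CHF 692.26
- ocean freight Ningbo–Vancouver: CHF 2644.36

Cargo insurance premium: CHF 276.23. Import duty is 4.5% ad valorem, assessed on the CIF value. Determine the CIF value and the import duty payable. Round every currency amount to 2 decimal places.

CIF = EXW price + pre-shipment costs + freight + insurance
CIF = 40346.94 + 444.74 + 85.27 + 692.26 + 2644.36 + 276.23 = 44489.80
Import duty = 44489.80 × 4.5% = 2002.04

CIF value: CHF 44489.80; import duty: CHF 2002.04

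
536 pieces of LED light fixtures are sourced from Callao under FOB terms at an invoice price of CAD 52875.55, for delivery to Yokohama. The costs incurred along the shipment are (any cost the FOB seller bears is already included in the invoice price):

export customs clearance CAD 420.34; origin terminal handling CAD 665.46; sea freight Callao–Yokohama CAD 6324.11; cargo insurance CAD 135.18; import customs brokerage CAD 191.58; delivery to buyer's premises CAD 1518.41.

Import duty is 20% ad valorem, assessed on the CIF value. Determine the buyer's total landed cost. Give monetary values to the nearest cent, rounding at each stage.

Total landed cost: CAD 72911.80

FOB: the seller bears costs until goods are on board at the origin port; the buyer bears freight, insurance and all costs thereafter.
Already in the invoice (seller's account under FOB): export clearance, origin terminal — exclude.
CIF value = FOB price + freight + insurance = 52875.55 + 6324.11 + 135.18 = 59334.84
Import duty = 59334.84 × 20% = 11866.97
Buyer bears: freight 6324.11 + insurance 135.18 + brokerage 191.58 + delivery 1518.41 + duty 11866.97 = 20036.25
Landed cost = invoice 52875.55 + 20036.25 = 72911.80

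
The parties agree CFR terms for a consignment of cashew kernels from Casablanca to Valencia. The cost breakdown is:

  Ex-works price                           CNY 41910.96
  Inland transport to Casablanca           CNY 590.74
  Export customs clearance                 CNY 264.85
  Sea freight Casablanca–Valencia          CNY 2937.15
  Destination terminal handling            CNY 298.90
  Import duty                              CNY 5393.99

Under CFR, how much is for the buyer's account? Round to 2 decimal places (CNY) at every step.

Buyer's account: CNY 5692.89

CFR: the seller pays costs through ocean freight to the destination port, but not insurance.
Seller's account: goods 41910.96 + inland to port 590.74 + export clearance 264.85 + freight 2937.15 = 45703.70
Buyer's account: destination terminal 298.90 + duty 5393.99 = 5692.89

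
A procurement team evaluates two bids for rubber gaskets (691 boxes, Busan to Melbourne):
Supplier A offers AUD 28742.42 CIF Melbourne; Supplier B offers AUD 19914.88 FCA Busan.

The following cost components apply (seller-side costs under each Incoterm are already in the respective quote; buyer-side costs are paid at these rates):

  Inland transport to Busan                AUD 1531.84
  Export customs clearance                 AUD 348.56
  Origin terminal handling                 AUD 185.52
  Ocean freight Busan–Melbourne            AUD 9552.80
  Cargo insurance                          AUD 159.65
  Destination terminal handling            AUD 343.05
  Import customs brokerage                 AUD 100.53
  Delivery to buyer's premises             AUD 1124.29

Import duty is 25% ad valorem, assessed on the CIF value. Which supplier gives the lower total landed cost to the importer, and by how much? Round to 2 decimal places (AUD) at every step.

Supplier A (CIF):
The CIF price already equals the CIF value: 28742.42
Import duty = 28742.42 × 25% = 7185.61
Buyer bears (A): 343.05 + 100.53 + 1124.29 = 1567.87
Landed cost (A) = invoice 28742.42 + 1567.87 + duty 7185.61 = 37495.90
Supplier B (FCA):
CIF value = FCA price + origin terminal + freight + insurance = 19914.88 + 185.52 + 9552.80 + 159.65 = 29812.85
Import duty = 29812.85 × 25% = 7453.21
Buyer bears (B): 185.52 + 9552.80 + 159.65 + 343.05 + 100.53 + 1124.29 = 11465.84
Landed cost (B) = invoice 19914.88 + 11465.84 + duty 7453.21 = 38833.93
Difference = |37495.90 − 38833.93| = 1338.03

Supplier A is cheaper by AUD 1338.03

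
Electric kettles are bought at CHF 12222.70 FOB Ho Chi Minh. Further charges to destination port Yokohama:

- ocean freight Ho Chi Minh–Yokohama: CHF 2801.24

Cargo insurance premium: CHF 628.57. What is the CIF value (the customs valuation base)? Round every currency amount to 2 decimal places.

CIF = FOB price + freight + insurance
CIF = 12222.70 + 2801.24 + 628.57 = 15652.51

CIF value: CHF 15652.51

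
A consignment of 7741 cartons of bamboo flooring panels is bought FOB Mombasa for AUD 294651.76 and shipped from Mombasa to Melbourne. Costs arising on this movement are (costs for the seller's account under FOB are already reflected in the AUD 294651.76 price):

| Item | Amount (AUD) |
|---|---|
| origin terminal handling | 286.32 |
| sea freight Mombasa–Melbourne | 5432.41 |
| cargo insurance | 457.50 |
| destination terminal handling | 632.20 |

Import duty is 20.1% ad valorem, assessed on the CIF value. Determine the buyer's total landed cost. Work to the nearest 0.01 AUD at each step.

FOB: the seller bears costs until goods are on board at the origin port; the buyer bears freight, insurance and all costs thereafter.
Already in the invoice (seller's account under FOB): origin terminal — exclude.
CIF value = FOB price + freight + insurance = 294651.76 + 5432.41 + 457.50 = 300541.67
Import duty = 300541.67 × 20.1% = 60408.88
Buyer bears: freight 5432.41 + insurance 457.50 + destination terminal 632.20 + duty 60408.88 = 66930.99
Landed cost = invoice 294651.76 + 66930.99 = 361582.75

Total landed cost: AUD 361582.75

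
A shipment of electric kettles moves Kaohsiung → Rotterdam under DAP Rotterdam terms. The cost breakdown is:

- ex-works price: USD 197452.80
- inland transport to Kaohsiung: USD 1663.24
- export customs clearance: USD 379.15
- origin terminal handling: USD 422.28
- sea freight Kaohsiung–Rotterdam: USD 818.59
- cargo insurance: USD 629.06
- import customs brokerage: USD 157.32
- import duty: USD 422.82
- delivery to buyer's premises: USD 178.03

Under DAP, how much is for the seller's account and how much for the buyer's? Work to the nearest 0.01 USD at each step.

Seller: USD 201543.15; buyer: USD 580.14

DAP: the seller bears all costs to the named destination except import duty and clearance.
Seller's account: goods 197452.80 + inland to port 1663.24 + export clearance 379.15 + origin terminal 422.28 + freight 818.59 + insurance 629.06 + delivery 178.03 = 201543.15
Buyer's account: brokerage 157.32 + duty 422.82 = 580.14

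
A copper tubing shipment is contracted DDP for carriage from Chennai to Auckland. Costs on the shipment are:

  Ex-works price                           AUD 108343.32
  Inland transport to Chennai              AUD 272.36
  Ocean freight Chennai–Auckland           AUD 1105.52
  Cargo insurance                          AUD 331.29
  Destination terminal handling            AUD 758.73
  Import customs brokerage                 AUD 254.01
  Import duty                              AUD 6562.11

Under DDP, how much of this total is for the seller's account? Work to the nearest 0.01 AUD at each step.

DDP: the seller bears all costs including import duty.
Seller's account: goods 108343.32 + inland to port 272.36 + freight 1105.52 + insurance 331.29 + destination terminal 758.73 + brokerage 254.01 + duty 6562.11 = 117627.34
Buyer's account: 0.00

Seller's account: AUD 117627.34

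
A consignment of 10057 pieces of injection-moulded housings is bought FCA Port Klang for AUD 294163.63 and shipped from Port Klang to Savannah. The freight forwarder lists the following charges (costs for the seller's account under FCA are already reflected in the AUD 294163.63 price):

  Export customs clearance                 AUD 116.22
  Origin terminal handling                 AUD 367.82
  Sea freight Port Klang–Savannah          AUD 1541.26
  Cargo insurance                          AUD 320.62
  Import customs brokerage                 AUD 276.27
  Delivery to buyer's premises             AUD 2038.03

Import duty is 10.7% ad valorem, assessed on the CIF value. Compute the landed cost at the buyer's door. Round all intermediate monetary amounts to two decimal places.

FCA: the seller delivers export-cleared goods to the carrier; the buyer bears costs from that point.
Already in the invoice (seller's account under FCA): export clearance — exclude.
CIF value = FCA price + origin terminal + freight + insurance = 294163.63 + 367.82 + 1541.26 + 320.62 = 296393.33
Import duty = 296393.33 × 10.7% = 31714.09
Buyer bears: origin terminal 367.82 + freight 1541.26 + insurance 320.62 + brokerage 276.27 + delivery 2038.03 + duty 31714.09 = 36258.09
Landed cost = invoice 294163.63 + 36258.09 = 330421.72

Total landed cost: AUD 330421.72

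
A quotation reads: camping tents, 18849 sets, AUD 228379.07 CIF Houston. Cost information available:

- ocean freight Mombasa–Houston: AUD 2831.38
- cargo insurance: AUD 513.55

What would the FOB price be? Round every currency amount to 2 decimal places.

From CIF to FOB, the seller no longer bears: freight, insurance.
FOB price = 228379.07 − 2831.38 − 513.55 = 225034.14

FOB price: AUD 225034.14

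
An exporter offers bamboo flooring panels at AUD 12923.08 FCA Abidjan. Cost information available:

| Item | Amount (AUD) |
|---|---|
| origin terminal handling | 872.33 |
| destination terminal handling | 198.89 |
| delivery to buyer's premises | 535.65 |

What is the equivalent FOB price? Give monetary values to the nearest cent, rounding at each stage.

FOB price: AUD 13795.41

Not relevant to the conversion: destination terminal, delivery — on the buyer under both terms; not part of either seller's price.
From FCA to FOB, the seller additionally bears: origin terminal.
FOB price = 12923.08 + 872.33 = 13795.41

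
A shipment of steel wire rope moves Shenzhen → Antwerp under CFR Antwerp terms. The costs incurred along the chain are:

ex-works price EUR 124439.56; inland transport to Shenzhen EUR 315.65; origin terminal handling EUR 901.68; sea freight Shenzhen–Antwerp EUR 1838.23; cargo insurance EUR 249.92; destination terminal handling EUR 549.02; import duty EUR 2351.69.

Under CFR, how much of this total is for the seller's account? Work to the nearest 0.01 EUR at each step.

CFR: the seller pays costs through ocean freight to the destination port, but not insurance.
Seller's account: goods 124439.56 + inland to port 315.65 + origin terminal 901.68 + freight 1838.23 = 127495.12
Buyer's account: insurance 249.92 + destination terminal 549.02 + duty 2351.69 = 3150.63

Seller's account: EUR 127495.12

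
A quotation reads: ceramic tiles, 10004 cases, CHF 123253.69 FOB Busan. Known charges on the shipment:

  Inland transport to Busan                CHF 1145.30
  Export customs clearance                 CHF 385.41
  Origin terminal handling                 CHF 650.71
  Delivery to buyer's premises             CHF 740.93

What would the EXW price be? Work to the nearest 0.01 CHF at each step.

EXW price: CHF 121072.27

Not relevant to the conversion: delivery — on the buyer under both terms; not part of either seller's price.
From FOB to EXW, the seller no longer bears: inland to port, export clearance, origin terminal.
EXW price = 123253.69 − 1145.30 − 385.41 − 650.71 = 121072.27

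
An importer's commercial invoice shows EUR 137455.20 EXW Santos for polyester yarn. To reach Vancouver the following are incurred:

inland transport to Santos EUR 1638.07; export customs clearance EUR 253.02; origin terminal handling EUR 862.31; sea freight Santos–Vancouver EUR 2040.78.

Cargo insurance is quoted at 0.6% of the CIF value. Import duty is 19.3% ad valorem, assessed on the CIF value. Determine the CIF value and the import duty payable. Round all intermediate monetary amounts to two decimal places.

Let C be the CIF value. C = EXW price + pre-shipment costs + freight + 0.6% × C
C − 0.6% × C = 137455.20 + 1638.07 + 253.02 + 862.31 + 2040.78
0.994 × C = 142249.38
C = 142249.38 / 0.994 = 143108.03
Insurance premium = 0.6% × 143108.03 = 858.65
Import duty = 143108.03 × 19.3% = 27619.85

CIF value: EUR 143108.03; import duty: EUR 27619.85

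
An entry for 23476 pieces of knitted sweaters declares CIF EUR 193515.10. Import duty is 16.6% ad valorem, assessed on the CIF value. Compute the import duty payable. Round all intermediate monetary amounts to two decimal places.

Import duty = 193515.10 × 16.6% = 32123.51

Import duty: EUR 32123.51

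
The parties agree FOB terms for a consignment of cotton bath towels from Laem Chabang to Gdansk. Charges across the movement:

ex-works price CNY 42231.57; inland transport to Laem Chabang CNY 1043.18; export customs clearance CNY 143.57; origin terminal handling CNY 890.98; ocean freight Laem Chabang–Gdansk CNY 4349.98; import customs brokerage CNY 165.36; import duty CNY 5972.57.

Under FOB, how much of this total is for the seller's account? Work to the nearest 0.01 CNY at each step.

FOB: the seller bears costs until goods are on board at the origin port; the buyer bears freight, insurance and all costs thereafter.
Seller's account: goods 42231.57 + inland to port 1043.18 + export clearance 143.57 + origin terminal 890.98 = 44309.30
Buyer's account: freight 4349.98 + brokerage 165.36 + duty 5972.57 = 10487.91

Seller's account: CNY 44309.30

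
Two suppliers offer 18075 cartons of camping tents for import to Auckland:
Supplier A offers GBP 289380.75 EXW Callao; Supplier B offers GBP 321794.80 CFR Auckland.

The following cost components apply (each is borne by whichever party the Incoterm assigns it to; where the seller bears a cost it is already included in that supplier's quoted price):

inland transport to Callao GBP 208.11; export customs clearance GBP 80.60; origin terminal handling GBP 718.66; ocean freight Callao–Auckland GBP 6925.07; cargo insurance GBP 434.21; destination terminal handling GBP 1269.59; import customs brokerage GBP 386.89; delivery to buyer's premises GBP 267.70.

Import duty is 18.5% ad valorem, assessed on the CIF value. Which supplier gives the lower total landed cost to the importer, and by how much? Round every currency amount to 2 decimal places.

Supplier A is cheaper by GBP 29010.71

Supplier A (EXW):
CIF value = EXW price + inland to port + export clearance + origin terminal + freight + insurance = 289380.75 + 208.11 + 80.60 + 718.66 + 6925.07 + 434.21 = 297747.40
Import duty = 297747.40 × 18.5% = 55083.27
Buyer bears (A): 208.11 + 80.60 + 718.66 + 6925.07 + 434.21 + 1269.59 + 386.89 + 267.70 = 10290.83
Landed cost (A) = invoice 289380.75 + 10290.83 + duty 55083.27 = 354754.85
Supplier B (CFR):
CIF value = CFR price + insurance = 321794.80 + 434.21 = 322229.01
Import duty = 322229.01 × 18.5% = 59612.37
Buyer bears (B): 434.21 + 1269.59 + 386.89 + 267.70 = 2358.39
Landed cost (B) = invoice 321794.80 + 2358.39 + duty 59612.37 = 383765.56
Difference = |354754.85 − 383765.56| = 29010.71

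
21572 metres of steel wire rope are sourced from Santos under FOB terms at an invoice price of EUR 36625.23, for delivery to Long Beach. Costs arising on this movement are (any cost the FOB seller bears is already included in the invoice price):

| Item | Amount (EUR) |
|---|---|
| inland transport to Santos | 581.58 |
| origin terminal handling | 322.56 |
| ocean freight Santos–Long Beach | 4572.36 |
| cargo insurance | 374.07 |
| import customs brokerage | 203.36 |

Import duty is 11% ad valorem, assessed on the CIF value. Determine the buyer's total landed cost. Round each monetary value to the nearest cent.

Total landed cost: EUR 46347.90

FOB: the seller bears costs until goods are on board at the origin port; the buyer bears freight, insurance and all costs thereafter.
Already in the invoice (seller's account under FOB): inland to port, origin terminal — exclude.
CIF value = FOB price + freight + insurance = 36625.23 + 4572.36 + 374.07 = 41571.66
Import duty = 41571.66 × 11% = 4572.88
Buyer bears: freight 4572.36 + insurance 374.07 + brokerage 203.36 + duty 4572.88 = 9722.67
Landed cost = invoice 36625.23 + 9722.67 = 46347.90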